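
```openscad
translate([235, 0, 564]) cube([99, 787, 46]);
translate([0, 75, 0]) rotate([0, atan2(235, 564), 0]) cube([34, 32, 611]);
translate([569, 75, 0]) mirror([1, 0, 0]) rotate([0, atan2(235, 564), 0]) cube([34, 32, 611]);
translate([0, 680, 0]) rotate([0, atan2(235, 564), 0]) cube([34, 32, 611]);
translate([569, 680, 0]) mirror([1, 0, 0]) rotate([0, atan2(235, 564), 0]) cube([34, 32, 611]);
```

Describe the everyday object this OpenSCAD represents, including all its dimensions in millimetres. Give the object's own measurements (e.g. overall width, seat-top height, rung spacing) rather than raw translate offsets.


A sawhorse. A 99×787×46 mm beam (x, y, z) sits on two A-frame leg pairs. Each pair is two raked legs of 34×32 mm section (32 mm along y) splaying symmetrically in x. Each leg rises 564 mm vertically over 235 mm of horizontal reach and is 611 mm long along its own axis. Every leg's outer bottom edge rests on the floor and its outer top edge meets a bottom edge of the beam — the left legs (tilting toward +x) meet the beam's −x bottom edge, the right legs (their mirror images, tilting toward −x) meet its +x bottom edge — so the leg tops tuck under the beam, the beam's underside is 564 mm above the floor, and the feet are 569 mm apart outside-to-outside with the beam centred between them. The two leg pairs are set in 75 mm from either end of the beam.


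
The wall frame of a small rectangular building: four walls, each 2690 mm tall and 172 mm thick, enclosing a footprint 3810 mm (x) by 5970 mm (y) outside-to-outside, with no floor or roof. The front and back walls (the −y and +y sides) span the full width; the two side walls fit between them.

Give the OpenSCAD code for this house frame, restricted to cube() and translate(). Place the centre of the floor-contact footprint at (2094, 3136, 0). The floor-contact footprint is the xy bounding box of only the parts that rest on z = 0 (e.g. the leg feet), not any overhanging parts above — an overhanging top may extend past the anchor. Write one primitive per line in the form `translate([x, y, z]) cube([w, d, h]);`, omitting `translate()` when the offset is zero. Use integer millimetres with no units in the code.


translate([189, 151, 0]) cube([3810, 172, 2690]);
translate([189, 5949, 0]) cube([3810, 172, 2690]);
translate([189, 323, 0]) cube([172, 5626, 2690]);
translate([3827, 323, 0]) cube([172, 5626, 2690]);


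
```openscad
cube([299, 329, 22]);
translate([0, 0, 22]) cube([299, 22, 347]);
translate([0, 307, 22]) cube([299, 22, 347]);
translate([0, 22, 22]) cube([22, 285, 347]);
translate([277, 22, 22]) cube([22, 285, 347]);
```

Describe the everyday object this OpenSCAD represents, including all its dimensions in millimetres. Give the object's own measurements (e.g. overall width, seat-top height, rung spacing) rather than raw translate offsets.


An open-topped rectangular box: outside dimensions 299×329×369 mm, with a uniform wall and base thickness of 22 mm. The base is a full 299×329 slab on the floor; four walls sit on top of the base. The front and back walls (the −y and +y sides) span the full width; the two side walls fit between them.


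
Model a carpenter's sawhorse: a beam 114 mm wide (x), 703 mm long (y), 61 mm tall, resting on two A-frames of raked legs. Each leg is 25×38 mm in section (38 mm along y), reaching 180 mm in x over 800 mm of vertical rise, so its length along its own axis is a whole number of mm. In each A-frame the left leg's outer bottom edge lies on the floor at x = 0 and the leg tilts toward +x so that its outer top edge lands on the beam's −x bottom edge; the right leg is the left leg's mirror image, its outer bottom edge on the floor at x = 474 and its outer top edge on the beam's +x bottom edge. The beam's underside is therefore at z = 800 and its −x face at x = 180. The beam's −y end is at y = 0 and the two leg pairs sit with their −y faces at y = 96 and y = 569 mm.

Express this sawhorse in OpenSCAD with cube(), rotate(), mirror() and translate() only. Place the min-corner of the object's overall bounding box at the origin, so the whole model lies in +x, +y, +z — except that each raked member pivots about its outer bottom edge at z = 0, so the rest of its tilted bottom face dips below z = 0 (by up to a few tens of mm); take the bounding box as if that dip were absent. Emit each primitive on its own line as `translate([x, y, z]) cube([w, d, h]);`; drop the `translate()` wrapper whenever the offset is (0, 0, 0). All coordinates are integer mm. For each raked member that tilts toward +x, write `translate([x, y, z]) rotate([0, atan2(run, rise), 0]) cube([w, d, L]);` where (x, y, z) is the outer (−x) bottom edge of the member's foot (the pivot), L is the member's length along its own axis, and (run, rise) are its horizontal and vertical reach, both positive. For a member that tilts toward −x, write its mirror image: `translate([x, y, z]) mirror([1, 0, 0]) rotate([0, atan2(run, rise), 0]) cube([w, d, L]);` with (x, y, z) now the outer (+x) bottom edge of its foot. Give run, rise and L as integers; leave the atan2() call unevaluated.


translate([180, 0, 800]) cube([114, 703, 61]);
translate([0, 96, 0]) rotate([0, atan2(180, 800), 0]) cube([25, 38, 820]);
translate([474, 96, 0]) mirror([1, 0, 0]) rotate([0, atan2(180, 800), 0]) cube([25, 38, 820]);
translate([0, 569, 0]) rotate([0, atan2(180, 800), 0]) cube([25, 38, 820]);
translate([474, 569, 0]) mirror([1, 0, 0]) rotate([0, atan2(180, 800), 0]) cube([25, 38, 820]);


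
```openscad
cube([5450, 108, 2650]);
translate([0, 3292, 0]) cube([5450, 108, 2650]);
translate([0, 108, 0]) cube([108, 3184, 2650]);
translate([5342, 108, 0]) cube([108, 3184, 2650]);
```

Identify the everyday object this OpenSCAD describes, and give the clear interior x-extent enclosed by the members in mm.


A house (or room) frame. The interior width is 5234 mm.

Four 2650 mm walls enclosing a rectangle with no floor or roof — a room or house frame. Outside width is 5450 mm and wall thickness is 108 mm, so the interior width is 5450 − 2 × 108 = 5234 mm.


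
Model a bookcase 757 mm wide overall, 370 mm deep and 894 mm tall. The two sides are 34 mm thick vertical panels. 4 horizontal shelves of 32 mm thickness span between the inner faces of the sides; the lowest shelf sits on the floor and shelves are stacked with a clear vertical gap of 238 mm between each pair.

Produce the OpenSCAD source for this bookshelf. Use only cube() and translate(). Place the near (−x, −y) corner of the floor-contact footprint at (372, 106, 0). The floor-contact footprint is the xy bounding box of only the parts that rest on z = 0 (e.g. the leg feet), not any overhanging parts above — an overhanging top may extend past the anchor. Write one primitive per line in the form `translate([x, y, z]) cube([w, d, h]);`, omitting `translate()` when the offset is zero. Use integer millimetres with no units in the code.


translate([372, 106, 0]) cube([34, 370, 894]);
translate([1095, 106, 0]) cube([34, 370, 894]);
translate([406, 106, 0]) cube([689, 370, 32]);
translate([406, 106, 270]) cube([689, 370, 32]);
translate([406, 106, 540]) cube([689, 370, 32]);
translate([406, 106, 810]) cube([689, 370, 32]);


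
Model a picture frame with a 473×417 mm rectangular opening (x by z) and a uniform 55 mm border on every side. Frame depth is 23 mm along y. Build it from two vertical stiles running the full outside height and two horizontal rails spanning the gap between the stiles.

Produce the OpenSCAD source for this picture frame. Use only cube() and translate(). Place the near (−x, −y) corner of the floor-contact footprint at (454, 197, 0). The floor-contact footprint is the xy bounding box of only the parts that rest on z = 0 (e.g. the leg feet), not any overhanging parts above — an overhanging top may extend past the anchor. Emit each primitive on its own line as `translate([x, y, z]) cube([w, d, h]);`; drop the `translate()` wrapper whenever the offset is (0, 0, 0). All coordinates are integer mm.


translate([454, 197, 0]) cube([55, 23, 527]);
translate([982, 197, 0]) cube([55, 23, 527]);
translate([509, 197, 0]) cube([473, 23, 55]);
translate([509, 197, 472]) cube([473, 23, 55]);


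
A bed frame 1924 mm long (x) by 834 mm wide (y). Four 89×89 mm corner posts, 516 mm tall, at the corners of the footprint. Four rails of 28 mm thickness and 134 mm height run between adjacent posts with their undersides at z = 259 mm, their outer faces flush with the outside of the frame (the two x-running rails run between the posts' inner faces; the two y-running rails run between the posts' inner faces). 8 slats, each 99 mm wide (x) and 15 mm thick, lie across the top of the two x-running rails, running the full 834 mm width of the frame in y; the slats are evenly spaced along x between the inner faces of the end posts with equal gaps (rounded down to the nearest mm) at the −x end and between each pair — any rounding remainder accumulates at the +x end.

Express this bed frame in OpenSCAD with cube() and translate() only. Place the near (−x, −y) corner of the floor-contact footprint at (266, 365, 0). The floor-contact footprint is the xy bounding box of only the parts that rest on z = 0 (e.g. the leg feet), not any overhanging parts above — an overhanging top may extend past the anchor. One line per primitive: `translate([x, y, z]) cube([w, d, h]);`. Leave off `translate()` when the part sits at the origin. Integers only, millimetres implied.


// slat z = rail_z + rail_h = 259 + 134 = 393
// slat gap = ⌊(1746 − 8·99) / 9⌋ = 106
translate([266, 365, 0]) cube([89, 89, 516]);
translate([266, 1110, 0]) cube([89, 89, 516]);
translate([2101, 365, 0]) cube([89, 89, 516]);
translate([2101, 1110, 0]) cube([89, 89, 516]);
translate([355, 365, 259]) cube([1746, 28, 134]);
translate([355, 1171, 259]) cube([1746, 28, 134]);
translate([266, 454, 259]) cube([28, 656, 134]);
translate([2162, 454, 259]) cube([28, 656, 134]);
translate([461, 365, 393]) cube([99, 834, 15]);
translate([666, 365, 393]) cube([99, 834, 15]);
translate([871, 365, 393]) cube([99, 834, 15]);
translate([1076, 365, 393]) cube([99, 834, 15]);
translate([1281, 365, 393]) cube([99, 834, 15]);
translate([1486, 365, 393]) cube([99, 834, 15]);
translate([1691, 365, 393]) cube([99, 834, 15]);
translate([1896, 365, 393]) cube([99, 834, 15]);


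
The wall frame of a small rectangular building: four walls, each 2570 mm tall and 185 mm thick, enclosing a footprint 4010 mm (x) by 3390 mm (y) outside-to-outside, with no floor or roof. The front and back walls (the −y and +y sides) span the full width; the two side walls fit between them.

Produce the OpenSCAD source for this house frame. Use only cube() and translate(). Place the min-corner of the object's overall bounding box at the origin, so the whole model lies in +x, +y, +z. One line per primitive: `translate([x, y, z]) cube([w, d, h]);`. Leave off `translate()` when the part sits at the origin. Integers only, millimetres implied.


cube([4010, 185, 2570]);
translate([0, 3205, 0]) cube([4010, 185, 2570]);
translate([0, 185, 0]) cube([185, 3020, 2570]);
translate([3825, 185, 0]) cube([185, 3020, 2570]);


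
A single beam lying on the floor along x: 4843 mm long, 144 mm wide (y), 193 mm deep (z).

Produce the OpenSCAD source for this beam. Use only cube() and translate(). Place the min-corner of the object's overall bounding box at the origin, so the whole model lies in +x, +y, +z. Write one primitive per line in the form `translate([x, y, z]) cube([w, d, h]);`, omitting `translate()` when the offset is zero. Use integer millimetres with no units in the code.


cube([4843, 144, 193]);


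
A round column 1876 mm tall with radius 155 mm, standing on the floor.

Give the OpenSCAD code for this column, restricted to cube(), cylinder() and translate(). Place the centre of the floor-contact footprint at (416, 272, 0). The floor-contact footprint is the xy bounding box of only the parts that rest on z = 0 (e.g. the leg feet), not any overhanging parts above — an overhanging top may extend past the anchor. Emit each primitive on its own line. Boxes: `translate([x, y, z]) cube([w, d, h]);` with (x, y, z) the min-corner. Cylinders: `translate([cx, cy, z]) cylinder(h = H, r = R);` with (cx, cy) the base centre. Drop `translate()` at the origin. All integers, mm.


translate([416, 272, 0]) cylinder(h = 1876, r = 155);


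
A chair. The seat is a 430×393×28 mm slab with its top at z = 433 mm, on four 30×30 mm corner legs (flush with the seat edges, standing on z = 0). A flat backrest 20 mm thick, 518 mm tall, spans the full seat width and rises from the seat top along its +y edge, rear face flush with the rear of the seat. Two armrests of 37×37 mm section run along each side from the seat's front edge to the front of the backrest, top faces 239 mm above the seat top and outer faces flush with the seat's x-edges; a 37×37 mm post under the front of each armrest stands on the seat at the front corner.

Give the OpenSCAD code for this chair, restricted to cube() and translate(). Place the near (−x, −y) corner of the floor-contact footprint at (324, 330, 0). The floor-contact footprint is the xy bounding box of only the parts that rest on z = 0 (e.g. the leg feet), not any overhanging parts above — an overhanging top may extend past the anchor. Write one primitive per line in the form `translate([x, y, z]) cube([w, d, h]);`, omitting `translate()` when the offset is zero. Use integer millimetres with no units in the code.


translate([324, 330, 405]) cube([430, 393, 28]);
translate([324, 330, 0]) cube([30, 30, 405]);
translate([724, 330, 0]) cube([30, 30, 405]);
translate([324, 693, 0]) cube([30, 30, 405]);
translate([724, 693, 0]) cube([30, 30, 405]);
translate([324, 703, 433]) cube([430, 20, 518]);
translate([324, 330, 635]) cube([37, 373, 37]);
translate([717, 330, 635]) cube([37, 373, 37]);
translate([324, 330, 433]) cube([37, 37, 202]);
translate([717, 330, 433]) cube([37, 37, 202]);


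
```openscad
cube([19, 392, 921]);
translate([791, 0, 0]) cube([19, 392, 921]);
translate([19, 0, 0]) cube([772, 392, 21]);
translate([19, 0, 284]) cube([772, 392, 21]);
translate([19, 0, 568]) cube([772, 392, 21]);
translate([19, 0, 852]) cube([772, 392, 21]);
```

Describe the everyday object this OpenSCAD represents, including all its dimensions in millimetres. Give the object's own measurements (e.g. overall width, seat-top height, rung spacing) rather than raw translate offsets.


An open bookshelf. Two side panels, each 19 mm thick, 392 mm deep and 921 mm tall, stand 810 mm apart (outside-to-outside). Between them sit 4 shelves, each 21 mm thick and 392 mm deep, spanning the full gap between the sides. The bottom shelf rests on the floor (its underside at z = 0) and the clear gap between one shelf's top and the next shelf's underside is 263 mm.


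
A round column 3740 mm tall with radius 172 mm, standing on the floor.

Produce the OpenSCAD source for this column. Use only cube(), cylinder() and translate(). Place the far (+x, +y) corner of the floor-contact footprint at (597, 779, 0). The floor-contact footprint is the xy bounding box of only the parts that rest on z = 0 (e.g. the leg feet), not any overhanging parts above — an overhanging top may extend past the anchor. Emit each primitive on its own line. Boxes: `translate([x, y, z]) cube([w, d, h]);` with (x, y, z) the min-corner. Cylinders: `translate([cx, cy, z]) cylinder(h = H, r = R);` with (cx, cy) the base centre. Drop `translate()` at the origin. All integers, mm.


translate([425, 607, 0]) cylinder(h = 3740, r = 172);


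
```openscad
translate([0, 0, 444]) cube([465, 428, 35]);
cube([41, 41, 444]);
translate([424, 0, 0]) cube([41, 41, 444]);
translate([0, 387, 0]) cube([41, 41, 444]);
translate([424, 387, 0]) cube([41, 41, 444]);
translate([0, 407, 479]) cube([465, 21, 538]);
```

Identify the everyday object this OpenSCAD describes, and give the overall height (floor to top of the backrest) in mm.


A chair. The overall height is 1017 mm.

A slab on four corner posts with a tall panel at the back — a chair. The seat slab sits at z = 444 with thickness 35, and the 538 mm backrest starts at the seat top, so the overall height is 444 + 35 + 538 = 1017 mm.


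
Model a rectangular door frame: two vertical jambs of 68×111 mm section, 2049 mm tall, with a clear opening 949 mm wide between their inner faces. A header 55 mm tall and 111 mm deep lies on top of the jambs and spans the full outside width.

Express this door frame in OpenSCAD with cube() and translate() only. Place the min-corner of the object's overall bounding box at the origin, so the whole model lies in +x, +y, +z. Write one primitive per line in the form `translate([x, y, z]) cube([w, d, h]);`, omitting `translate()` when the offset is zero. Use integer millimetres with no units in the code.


cube([68, 111, 2049]);
translate([1017, 0, 0]) cube([68, 111, 2049]);
translate([0, 0, 2049]) cube([1085, 111, 55]);


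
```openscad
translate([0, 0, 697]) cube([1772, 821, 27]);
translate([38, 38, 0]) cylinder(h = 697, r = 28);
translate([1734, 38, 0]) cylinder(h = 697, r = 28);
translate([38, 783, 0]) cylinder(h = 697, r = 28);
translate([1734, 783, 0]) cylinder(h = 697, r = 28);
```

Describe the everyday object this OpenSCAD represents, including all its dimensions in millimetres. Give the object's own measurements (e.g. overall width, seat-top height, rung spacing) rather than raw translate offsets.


A table: top 1772 mm (x) × 821 mm (y), 27 mm thick, upper face at z = 724 mm, on four round legs of 56 mm diameter, each leg's bounding box inset 10 mm from the nearest pair of top edges from z = 0 to the bottom of the top.


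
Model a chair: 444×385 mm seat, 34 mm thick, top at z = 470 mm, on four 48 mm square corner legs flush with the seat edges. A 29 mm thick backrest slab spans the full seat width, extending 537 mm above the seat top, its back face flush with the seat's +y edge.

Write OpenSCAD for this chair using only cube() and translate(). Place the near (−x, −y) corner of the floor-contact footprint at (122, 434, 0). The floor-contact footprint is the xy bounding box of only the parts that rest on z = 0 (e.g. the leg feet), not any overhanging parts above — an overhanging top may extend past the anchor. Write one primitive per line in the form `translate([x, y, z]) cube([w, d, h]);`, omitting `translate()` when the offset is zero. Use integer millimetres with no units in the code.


translate([122, 434, 436]) cube([444, 385, 34]);
translate([122, 434, 0]) cube([48, 48, 436]);
translate([518, 434, 0]) cube([48, 48, 436]);
translate([122, 771, 0]) cube([48, 48, 436]);
translate([518, 771, 0]) cube([48, 48, 436]);
translate([122, 790, 470]) cube([444, 29, 537]);


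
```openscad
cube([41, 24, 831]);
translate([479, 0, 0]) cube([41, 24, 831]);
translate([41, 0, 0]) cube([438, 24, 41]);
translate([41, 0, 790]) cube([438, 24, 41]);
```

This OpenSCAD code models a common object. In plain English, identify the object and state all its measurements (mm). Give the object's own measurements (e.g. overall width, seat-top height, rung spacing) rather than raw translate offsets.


A rectangular picture frame lying in the x–z plane (depth along y). The opening is 438 mm wide (x) by 749 mm tall (z), surrounded by a border 41 mm wide on all four sides. The frame is 24 mm deep and is made of two full-height vertical stiles with two horizontal rails fitted between them.


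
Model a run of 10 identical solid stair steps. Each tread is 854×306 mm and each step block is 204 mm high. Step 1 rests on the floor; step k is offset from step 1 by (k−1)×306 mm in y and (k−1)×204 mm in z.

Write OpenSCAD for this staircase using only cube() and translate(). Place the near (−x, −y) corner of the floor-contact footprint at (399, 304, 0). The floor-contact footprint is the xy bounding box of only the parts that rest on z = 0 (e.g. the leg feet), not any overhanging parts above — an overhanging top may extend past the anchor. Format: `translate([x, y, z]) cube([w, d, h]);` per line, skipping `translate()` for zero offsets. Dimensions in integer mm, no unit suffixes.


translate([399, 304, 0]) cube([854, 306, 204]);
translate([399, 610, 204]) cube([854, 306, 204]);
translate([399, 916, 408]) cube([854, 306, 204]);
translate([399, 1222, 612]) cube([854, 306, 204]);
translate([399, 1528, 816]) cube([854, 306, 204]);
translate([399, 1834, 1020]) cube([854, 306, 204]);
translate([399, 2140, 1224]) cube([854, 306, 204]);
translate([399, 2446, 1428]) cube([854, 306, 204]);
translate([399, 2752, 1632]) cube([854, 306, 204]);
translate([399, 3058, 1836]) cube([854, 306, 204]);


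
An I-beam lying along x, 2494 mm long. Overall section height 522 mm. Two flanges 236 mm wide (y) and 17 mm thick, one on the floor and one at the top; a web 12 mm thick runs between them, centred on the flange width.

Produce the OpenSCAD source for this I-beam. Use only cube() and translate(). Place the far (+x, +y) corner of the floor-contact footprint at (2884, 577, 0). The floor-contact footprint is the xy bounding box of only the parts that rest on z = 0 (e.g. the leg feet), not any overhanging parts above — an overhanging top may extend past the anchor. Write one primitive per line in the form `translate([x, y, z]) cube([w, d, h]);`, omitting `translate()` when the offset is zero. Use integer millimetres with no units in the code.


translate([390, 341, 0]) cube([2494, 236, 17]);
translate([390, 453, 17]) cube([2494, 12, 488]);
translate([390, 341, 505]) cube([2494, 236, 17]);


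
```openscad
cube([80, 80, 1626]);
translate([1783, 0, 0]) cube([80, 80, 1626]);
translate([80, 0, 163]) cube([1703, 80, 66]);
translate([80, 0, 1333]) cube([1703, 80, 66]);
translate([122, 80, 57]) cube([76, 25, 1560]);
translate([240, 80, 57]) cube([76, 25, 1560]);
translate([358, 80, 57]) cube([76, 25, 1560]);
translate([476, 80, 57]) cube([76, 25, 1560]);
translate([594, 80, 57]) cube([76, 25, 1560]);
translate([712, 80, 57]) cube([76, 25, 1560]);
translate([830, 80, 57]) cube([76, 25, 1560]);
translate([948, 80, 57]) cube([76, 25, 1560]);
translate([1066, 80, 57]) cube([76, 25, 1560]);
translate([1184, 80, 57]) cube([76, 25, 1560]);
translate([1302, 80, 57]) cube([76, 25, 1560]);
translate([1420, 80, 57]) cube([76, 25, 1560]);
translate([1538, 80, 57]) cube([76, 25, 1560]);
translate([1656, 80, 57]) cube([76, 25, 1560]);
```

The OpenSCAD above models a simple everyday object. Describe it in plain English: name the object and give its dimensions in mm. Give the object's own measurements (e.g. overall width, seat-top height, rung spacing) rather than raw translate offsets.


A fence section. Two 80×80 mm posts, 1626 mm tall, stand on the floor with a clear span of 1703 mm between their inner faces. Two horizontal rails of 80×66 mm section span the gap between the posts with their undersides at z = 163 mm and z = 1333 mm, flush with the posts' −y face. 14 pickets, each 76 mm wide, 25 mm thick and 1560 mm tall, are fixed to the +y face of the rails with their bottoms at z = 57 mm, spaced across the span with a 42 mm gap after the −x post and between neighbouring pickets, with 51 mm left before the +x post.


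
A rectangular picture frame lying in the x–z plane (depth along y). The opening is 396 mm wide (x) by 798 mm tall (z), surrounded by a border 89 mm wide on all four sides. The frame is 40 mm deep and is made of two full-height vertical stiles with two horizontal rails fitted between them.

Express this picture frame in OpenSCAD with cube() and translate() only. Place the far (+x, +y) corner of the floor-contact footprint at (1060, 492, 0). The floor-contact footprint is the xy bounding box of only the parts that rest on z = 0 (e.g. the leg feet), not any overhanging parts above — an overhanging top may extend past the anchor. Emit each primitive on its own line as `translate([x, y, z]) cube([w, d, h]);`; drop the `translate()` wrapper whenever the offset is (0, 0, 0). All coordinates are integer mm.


translate([486, 452, 0]) cube([89, 40, 976]);
translate([971, 452, 0]) cube([89, 40, 976]);
translate([575, 452, 0]) cube([396, 40, 89]);
translate([575, 452, 887]) cube([396, 40, 89]);


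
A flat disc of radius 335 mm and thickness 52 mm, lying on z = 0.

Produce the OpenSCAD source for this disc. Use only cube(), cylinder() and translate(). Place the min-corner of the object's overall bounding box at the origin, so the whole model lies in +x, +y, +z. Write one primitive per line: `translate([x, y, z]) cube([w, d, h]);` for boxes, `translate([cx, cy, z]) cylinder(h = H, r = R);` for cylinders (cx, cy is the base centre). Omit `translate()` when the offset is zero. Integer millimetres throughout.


translate([335, 335, 0]) cylinder(h = 52, r = 335);


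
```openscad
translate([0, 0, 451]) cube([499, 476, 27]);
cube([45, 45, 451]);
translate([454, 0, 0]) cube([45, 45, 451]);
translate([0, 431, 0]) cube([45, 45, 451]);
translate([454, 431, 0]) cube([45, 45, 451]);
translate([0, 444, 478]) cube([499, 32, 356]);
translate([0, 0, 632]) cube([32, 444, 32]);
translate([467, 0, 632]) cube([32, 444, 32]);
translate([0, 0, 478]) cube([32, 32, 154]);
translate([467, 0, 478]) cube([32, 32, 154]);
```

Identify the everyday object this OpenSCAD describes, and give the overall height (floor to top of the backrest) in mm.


A chair. The overall height is 834 mm.

A slab on four corner posts with a tall panel at the back — a chair. The seat slab sits at z = 451 with thickness 27, and the 356 mm backrest starts at the seat top, so the overall height is 451 + 27 + 356 = 834 mm.


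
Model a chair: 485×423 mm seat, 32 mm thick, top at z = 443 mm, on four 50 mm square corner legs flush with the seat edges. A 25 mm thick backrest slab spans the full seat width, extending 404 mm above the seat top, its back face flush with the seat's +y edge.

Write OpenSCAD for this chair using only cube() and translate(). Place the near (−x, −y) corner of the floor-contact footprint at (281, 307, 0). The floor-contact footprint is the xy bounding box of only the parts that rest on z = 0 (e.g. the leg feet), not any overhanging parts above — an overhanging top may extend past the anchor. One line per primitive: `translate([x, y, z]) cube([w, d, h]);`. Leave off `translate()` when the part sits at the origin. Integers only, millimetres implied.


translate([281, 307, 411]) cube([485, 423, 32]);
translate([281, 307, 0]) cube([50, 50, 411]);
translate([716, 307, 0]) cube([50, 50, 411]);
translate([281, 680, 0]) cube([50, 50, 411]);
translate([716, 680, 0]) cube([50, 50, 411]);
translate([281, 705, 443]) cube([485, 25, 404]);


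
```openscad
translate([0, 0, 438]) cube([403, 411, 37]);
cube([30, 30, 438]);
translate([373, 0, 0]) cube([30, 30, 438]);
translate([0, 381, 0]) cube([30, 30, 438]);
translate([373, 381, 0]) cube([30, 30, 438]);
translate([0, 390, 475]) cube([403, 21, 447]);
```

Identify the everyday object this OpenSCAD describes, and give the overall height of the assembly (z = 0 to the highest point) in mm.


A chair. The overall height is 922 mm.

A slab on four corner posts with a tall panel at the back — a chair. The seat slab sits at z = 438 with thickness 37, and the 447 mm backrest starts at the seat top, so the overall height is 438 + 37 + 447 = 922 mm.


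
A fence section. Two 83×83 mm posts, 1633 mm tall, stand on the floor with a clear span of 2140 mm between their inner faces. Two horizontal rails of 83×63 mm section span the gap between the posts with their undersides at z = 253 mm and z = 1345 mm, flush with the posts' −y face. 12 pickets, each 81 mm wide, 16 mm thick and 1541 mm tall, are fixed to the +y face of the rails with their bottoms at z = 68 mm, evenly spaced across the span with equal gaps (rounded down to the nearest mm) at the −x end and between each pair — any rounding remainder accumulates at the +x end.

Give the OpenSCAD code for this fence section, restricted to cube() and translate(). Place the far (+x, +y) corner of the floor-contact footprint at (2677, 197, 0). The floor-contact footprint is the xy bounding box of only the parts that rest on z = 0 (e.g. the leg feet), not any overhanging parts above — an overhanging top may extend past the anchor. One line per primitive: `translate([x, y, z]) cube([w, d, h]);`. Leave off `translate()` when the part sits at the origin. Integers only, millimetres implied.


translate([371, 114, 0]) cube([83, 83, 1633]);
translate([2594, 114, 0]) cube([83, 83, 1633]);
translate([454, 114, 253]) cube([2140, 83, 63]);
translate([454, 114, 1345]) cube([2140, 83, 63]);
translate([543, 197, 68]) cube([81, 16, 1541]);
translate([713, 197, 68]) cube([81, 16, 1541]);
translate([883, 197, 68]) cube([81, 16, 1541]);
translate([1053, 197, 68]) cube([81, 16, 1541]);
translate([1223, 197, 68]) cube([81, 16, 1541]);
translate([1393, 197, 68]) cube([81, 16, 1541]);
translate([1563, 197, 68]) cube([81, 16, 1541]);
translate([1733, 197, 68]) cube([81, 16, 1541]);
translate([1903, 197, 68]) cube([81, 16, 1541]);
translate([2073, 197, 68]) cube([81, 16, 1541]);
translate([2243, 197, 68]) cube([81, 16, 1541]);
translate([2413, 197, 68]) cube([81, 16, 1541]);


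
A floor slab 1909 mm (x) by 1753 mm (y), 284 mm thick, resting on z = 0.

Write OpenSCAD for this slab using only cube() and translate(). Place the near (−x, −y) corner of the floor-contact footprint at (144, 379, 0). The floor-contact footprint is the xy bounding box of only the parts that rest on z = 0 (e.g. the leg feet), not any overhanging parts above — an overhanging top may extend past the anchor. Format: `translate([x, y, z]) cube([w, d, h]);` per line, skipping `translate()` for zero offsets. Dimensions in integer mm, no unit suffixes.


translate([144, 379, 0]) cube([1909, 1753, 284]);


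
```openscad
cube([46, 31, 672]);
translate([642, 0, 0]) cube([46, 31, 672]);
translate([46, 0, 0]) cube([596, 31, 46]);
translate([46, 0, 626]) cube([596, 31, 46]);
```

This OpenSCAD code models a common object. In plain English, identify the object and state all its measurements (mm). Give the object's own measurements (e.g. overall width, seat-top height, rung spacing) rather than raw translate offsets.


A rectangular picture frame lying in the x–z plane (depth along y). The opening is 596 mm wide (x) by 580 mm tall (z), surrounded by a border 46 mm wide on all four sides. The frame is 31 mm deep and is made of two full-height vertical stiles with two horizontal rails fitted between them.


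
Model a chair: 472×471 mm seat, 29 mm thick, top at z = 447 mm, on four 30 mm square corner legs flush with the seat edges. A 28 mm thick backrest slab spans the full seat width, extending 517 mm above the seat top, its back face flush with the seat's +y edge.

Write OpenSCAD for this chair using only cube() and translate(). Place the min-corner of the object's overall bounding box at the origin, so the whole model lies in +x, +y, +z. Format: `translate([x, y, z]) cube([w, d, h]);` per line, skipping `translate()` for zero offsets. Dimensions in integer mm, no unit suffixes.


translate([0, 0, 418]) cube([472, 471, 29]);
cube([30, 30, 418]);
translate([442, 0, 0]) cube([30, 30, 418]);
translate([0, 441, 0]) cube([30, 30, 418]);
translate([442, 441, 0]) cube([30, 30, 418]);
translate([0, 443, 447]) cube([472, 28, 517]);


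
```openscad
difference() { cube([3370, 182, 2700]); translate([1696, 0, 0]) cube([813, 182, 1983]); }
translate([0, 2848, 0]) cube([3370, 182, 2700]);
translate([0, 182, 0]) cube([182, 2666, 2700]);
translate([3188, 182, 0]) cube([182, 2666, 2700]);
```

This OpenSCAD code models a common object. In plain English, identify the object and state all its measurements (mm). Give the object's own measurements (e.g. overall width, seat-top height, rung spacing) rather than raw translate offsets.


A single room: four walls, each 2700 mm tall and 182 mm thick, enclosing an outside footprint 3370×3030 mm (x × y), no floor or roof. The front and back walls (−y and +y sides) run the full x-width; the side walls fit between their inner faces. A door opening 813 mm wide and 1983 mm tall is cut through the front wall from the floor up, its −x edge 1696 mm from the wall's −x end.


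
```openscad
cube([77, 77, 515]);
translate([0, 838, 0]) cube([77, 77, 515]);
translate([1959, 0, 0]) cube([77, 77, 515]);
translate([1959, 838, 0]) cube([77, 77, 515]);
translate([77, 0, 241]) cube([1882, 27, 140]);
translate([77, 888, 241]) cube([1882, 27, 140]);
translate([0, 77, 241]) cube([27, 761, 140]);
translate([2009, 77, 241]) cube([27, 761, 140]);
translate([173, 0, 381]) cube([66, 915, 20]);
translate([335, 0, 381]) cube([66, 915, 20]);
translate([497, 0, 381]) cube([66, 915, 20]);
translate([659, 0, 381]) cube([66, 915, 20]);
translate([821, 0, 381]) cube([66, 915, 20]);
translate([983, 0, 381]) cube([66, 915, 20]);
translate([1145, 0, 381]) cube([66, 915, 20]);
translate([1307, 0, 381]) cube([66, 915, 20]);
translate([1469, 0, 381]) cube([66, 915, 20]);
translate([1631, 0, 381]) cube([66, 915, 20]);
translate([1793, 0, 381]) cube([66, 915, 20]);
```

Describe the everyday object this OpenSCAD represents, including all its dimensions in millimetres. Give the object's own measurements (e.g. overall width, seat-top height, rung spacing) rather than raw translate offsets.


A bed frame 2036 mm long (x) by 915 mm wide (y). Four 77×77 mm corner posts, 515 mm tall, at the corners of the footprint. Four rails of 27 mm thickness and 140 mm height run between adjacent posts with their undersides at z = 241 mm, their outer faces flush with the outside of the frame (the two x-running rails run between the posts' inner faces; the two y-running rails run between the posts' inner faces). 11 slats, each 66 mm wide (x) and 20 mm thick, lie across the top of the two x-running rails, running the full 915 mm width of the frame in y; along x they sit between the end posts with a 96 mm gap after the −x posts and between neighbouring slats, leaving 100 mm before the +x posts.


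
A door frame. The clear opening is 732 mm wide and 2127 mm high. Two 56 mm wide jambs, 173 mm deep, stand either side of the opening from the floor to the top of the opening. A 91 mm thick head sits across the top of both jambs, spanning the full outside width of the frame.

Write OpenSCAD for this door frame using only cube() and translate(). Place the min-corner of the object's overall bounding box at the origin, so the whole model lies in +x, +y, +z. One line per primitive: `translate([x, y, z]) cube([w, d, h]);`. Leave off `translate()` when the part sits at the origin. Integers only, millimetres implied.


cube([56, 173, 2127]);
translate([788, 0, 0]) cube([56, 173, 2127]);
translate([0, 0, 2127]) cube([844, 173, 91]);


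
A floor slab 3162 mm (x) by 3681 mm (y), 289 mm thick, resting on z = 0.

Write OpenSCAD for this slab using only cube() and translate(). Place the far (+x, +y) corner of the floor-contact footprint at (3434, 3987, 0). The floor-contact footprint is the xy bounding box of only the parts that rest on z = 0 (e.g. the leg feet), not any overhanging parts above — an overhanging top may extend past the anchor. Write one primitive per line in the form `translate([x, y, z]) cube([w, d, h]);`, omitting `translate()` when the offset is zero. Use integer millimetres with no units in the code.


translate([272, 306, 0]) cube([3162, 3681, 289]);


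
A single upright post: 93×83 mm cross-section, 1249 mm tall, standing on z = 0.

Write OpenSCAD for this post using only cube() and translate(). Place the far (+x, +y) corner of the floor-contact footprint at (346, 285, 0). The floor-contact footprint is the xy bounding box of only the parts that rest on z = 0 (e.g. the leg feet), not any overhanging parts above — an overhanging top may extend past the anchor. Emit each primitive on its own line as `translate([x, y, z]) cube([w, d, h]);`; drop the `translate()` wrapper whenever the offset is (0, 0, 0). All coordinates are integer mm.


translate([253, 202, 0]) cube([93, 83, 1249]);


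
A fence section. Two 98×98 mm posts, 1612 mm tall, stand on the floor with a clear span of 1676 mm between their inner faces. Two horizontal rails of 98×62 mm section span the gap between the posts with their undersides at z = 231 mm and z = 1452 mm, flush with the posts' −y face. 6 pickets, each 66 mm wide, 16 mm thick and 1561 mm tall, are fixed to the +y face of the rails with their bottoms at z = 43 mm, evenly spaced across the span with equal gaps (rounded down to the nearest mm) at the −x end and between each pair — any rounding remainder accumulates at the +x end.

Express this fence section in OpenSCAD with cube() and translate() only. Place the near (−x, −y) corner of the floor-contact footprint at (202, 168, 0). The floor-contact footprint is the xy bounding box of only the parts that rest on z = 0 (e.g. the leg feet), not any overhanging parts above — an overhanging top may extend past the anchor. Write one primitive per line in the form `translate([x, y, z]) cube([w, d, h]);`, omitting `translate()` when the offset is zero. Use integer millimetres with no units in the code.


translate([202, 168, 0]) cube([98, 98, 1612]);
translate([1976, 168, 0]) cube([98, 98, 1612]);
translate([300, 168, 231]) cube([1676, 98, 62]);
translate([300, 168, 1452]) cube([1676, 98, 62]);
translate([482, 266, 43]) cube([66, 16, 1561]);
translate([730, 266, 43]) cube([66, 16, 1561]);
translate([978, 266, 43]) cube([66, 16, 1561]);
translate([1226, 266, 43]) cube([66, 16, 1561]);
translate([1474, 266, 43]) cube([66, 16, 1561]);
translate([1722, 266, 43]) cube([66, 16, 1561]);


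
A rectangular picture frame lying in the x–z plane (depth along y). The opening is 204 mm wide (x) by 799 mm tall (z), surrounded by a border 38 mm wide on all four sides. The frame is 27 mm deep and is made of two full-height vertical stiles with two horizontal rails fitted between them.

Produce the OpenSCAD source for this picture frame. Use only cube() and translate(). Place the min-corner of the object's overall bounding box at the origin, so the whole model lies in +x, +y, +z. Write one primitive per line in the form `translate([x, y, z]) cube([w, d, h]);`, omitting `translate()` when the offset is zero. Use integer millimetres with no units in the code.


cube([38, 27, 875]);
translate([242, 0, 0]) cube([38, 27, 875]);
translate([38, 0, 0]) cube([204, 27, 38]);
translate([38, 0, 837]) cube([204, 27, 38]);


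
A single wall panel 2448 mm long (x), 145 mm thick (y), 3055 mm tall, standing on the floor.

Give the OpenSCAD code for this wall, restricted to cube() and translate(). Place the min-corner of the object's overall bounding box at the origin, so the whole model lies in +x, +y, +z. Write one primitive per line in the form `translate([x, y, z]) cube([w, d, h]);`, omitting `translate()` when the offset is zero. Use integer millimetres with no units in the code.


cube([2448, 145, 3055]);


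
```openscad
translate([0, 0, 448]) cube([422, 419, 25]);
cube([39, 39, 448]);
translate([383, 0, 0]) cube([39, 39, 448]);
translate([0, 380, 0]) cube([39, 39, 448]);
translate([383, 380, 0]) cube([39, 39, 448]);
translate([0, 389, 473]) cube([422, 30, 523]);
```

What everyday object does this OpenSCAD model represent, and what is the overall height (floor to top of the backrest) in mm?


A chair. The overall height is 996 mm.

A slab on four corner posts with a tall panel at the back — a chair. The seat slab sits at z = 448 with thickness 25, and the 523 mm backrest starts at the seat top, so the overall height is 448 + 25 + 523 = 996 mm.


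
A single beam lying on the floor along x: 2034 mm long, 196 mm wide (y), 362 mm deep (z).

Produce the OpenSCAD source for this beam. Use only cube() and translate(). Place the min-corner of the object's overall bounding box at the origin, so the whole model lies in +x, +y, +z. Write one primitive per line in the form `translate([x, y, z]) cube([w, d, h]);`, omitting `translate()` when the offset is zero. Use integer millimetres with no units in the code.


cube([2034, 196, 362]);


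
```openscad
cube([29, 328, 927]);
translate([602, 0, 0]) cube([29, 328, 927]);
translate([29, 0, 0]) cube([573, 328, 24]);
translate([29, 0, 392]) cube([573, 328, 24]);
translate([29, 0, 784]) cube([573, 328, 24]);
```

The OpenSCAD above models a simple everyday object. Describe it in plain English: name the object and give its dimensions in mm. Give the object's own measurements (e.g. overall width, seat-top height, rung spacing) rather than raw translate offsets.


An open bookshelf. Two side panels, each 29 mm thick, 328 mm deep and 927 mm tall, stand 631 mm apart (outside-to-outside). Between them sit 3 shelves, each 24 mm thick and 328 mm deep, spanning the full gap between the sides. The bottom shelf rests on the floor (its underside at z = 0) and the clear gap between one shelf's top and the next shelf's underside is 368 mm.
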